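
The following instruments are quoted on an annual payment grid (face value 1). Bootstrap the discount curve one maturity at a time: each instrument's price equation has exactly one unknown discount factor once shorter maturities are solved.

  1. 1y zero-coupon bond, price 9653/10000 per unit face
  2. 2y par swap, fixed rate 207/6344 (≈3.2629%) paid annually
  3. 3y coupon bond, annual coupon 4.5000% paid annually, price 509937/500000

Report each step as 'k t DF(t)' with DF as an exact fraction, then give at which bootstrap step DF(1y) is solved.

1 1 9653/10000
2 2 9379/10000
3 3 447/500
DF(1y) is solved at step 1

step 1 [1y] zero: DF = P = 9653/10000 ≈ 0.965300
step 2 [2y] swap r/1=207/6344: DF=(1 − 207/6344·(0.965300))/(1+207/6344) = 9379/10000 ≈ 0.937900
step 3 [3y] bond c/1=9/200: DF=(509937/500000 − 9/200·(0.965300+0.937900))/(1+9/200) = 447/500 ≈ 0.894000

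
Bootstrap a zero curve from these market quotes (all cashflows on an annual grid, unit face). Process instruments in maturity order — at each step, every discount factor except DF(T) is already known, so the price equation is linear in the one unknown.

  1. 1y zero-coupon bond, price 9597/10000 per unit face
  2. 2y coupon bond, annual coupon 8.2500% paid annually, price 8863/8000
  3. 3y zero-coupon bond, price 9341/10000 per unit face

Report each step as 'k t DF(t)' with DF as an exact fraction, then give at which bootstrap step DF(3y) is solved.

step 1 [1y] zero: DF = P = 9597/10000 ≈ 0.959700
step 2 [2y] bond c/1=33/400: DF=(8863/8000 − 33/400·(0.959700))/(1+33/400) = 9503/10000 ≈ 0.950300
step 3 [3y] zero: DF = P = 9341/10000 ≈ 0.934100

1 1 9597/10000
2 2 9503/10000
3 3 9341/10000
DF(3y) is solved at step 3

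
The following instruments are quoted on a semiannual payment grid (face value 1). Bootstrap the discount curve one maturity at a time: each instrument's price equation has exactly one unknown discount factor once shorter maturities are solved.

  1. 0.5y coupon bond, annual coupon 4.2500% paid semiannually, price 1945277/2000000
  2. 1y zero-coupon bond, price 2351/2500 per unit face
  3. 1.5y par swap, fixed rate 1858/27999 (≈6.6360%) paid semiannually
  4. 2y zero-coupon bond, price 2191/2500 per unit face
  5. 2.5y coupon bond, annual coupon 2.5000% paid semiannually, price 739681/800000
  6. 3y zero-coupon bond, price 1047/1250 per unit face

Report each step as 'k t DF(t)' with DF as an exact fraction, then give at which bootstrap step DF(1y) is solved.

1 1/2 2381/2500
2 1 2351/2500
3 3/2 9071/10000
4 2 2191/2500
5 5/2 4339/5000
6 3 1047/1250
DF(1y) is solved at step 2

step 1 [0.5y] bond c/2=17/800: DF=(1945277/2000000 − 17/800·(0))/(1+17/800) = 2381/2500 ≈ 0.952400
step 2 [1y] zero: DF = P = 2351/2500 ≈ 0.940400
step 3 [1.5y] swap r/2=929/27999: DF=(1 − 929/27999·(0.952400+0.940400))/(1+929/27999) = 9071/10000 ≈ 0.907100
step 4 [2y] zero: DF = P = 2191/2500 ≈ 0.876400
step 5 [2.5y] bond c/2=1/80: DF=(739681/800000 − 1/80·(0.952400+0.940400+0.907100+0.876400))/(1+1/80) = 4339/5000 ≈ 0.867800
step 6 [3y] zero: DF = P = 1047/1250 ≈ 0.837600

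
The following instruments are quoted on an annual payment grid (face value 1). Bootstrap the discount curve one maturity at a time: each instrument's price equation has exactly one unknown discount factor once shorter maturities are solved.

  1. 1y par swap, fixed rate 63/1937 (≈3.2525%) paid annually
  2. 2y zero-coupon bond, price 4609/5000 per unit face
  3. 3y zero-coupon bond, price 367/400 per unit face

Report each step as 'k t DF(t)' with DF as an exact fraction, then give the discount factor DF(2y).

1 1 1937/2000
2 2 4609/5000
3 3 367/400
DF(2y) = 4609/5000 ≈ 0.921800

step 1 [1y] swap r/1=63/1937: DF=(1 − 63/1937·(0))/(1+63/1937) = 1937/2000 ≈ 0.968500
step 2 [2y] zero: DF = P = 4609/5000 ≈ 0.921800
step 3 [3y] zero: DF = P = 367/400 ≈ 0.917500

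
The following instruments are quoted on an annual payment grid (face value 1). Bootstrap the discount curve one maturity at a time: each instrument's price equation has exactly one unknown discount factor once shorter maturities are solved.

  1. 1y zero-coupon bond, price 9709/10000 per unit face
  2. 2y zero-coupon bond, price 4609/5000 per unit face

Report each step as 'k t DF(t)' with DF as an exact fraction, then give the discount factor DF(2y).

1 1 9709/10000
2 2 4609/5000
DF(2y) = 4609/5000 ≈ 0.921800

step 1 [1y] zero: DF = P = 9709/10000 ≈ 0.970900
step 2 [2y] zero: DF = P = 4609/5000 ≈ 0.921800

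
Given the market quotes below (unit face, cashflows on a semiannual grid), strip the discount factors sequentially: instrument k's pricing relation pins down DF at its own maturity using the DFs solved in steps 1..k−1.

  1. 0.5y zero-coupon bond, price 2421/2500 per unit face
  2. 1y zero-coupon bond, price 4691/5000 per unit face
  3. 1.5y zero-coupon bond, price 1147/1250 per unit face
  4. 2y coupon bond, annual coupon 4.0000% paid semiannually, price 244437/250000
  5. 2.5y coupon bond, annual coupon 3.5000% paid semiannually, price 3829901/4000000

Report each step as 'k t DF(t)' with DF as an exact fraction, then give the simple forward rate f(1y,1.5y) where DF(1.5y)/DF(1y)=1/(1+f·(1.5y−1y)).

1 1/2 2421/2500
2 1 4691/5000
3 3/2 1147/1250
4 2 1129/1250
5 5/2 8769/10000
f(1y,1.5y) = ((4691/5000)/(1147/1250) − 1)/(1/2) = 103/2294 ≈ 4.4900%

step 1 [0.5y] zero: DF = P = 2421/2500 ≈ 0.968400
step 2 [1y] zero: DF = P = 4691/5000 ≈ 0.938200
step 3 [1.5y] zero: DF = P = 1147/1250 ≈ 0.917600
step 4 [2y] bond c/2=1/50: DF=(244437/250000 − 1/50·(0.968400+0.938200+0.917600))/(1+1/50) = 1129/1250 ≈ 0.903200
step 5 [2.5y] bond c/2=7/400: DF=(3829901/4000000 − 7/400·(0.968400+0.938200+0.917600+0.903200))/(1+7/400) = 8769/10000 ≈ 0.876900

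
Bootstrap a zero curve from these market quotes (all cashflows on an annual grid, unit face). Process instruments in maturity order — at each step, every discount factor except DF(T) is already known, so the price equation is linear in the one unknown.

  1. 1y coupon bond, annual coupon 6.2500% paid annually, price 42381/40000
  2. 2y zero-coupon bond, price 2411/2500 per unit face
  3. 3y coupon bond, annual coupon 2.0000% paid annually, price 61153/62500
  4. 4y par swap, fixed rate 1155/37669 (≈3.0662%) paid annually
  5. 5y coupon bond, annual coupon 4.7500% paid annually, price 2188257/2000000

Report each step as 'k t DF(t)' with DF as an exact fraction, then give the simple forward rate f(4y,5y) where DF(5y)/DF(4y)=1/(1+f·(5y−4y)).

step 1 [1y] bond c/1=1/16: DF=(42381/40000 − 1/16·(0))/(1+1/16) = 2493/2500 ≈ 0.997200
step 2 [2y] zero: DF = P = 2411/2500 ≈ 0.964400
step 3 [3y] bond c/1=1/50: DF=(61153/62500 − 1/50·(0.997200+0.964400))/(1+1/50) = 1151/1250 ≈ 0.920800
step 4 [4y] swap r/1=1155/37669: DF=(1 − 1155/37669·(0.997200+0.964400+0.920800))/(1+1155/37669) = 1769/2000 ≈ 0.884500
step 5 [5y] bond c/1=19/400: DF=(2188257/2000000 − 19/400·(0.997200+0.964400+0.920800+0.884500))/(1+19/400) = 8737/10000 ≈ 0.873700

1 1 2493/2500
2 2 2411/2500
3 3 1151/1250
4 4 1769/2000
5 5 8737/10000
f(4y,5y) = ((1769/2000)/(8737/10000) − 1)/(1) = 108/8737 ≈ 1.2361%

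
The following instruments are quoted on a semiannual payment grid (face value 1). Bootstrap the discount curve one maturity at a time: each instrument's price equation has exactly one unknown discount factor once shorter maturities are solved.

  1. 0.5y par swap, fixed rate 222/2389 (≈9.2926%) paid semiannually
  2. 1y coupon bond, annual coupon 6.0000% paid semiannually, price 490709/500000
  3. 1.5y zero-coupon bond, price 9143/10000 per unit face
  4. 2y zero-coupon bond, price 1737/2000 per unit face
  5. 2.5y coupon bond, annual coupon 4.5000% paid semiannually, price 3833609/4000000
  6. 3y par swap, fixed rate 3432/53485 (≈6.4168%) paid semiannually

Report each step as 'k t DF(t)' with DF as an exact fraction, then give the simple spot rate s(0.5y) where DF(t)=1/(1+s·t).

1 1/2 2389/2500
2 1 37/40
3 3/2 9143/10000
4 2 1737/2000
5 5/2 8567/10000
6 3 2071/2500
s(0.5y) = (1/(2389/2500) − 1)/(1/2) = 222/2389 ≈ 9.2926%

step 1 [0.5y] swap r/2=111/2389: DF=(1 − 111/2389·(0))/(1+111/2389) = 2389/2500 ≈ 0.955600
step 2 [1y] bond c/2=3/100: DF=(490709/500000 − 3/100·(0.955600))/(1+3/100) = 37/40 ≈ 0.925000
step 3 [1.5y] zero: DF = P = 9143/10000 ≈ 0.914300
step 4 [2y] zero: DF = P = 1737/2000 ≈ 0.868500
step 5 [2.5y] bond c/2=9/400: DF=(3833609/4000000 − 9/400·(0.955600+0.925000+0.914300+0.868500))/(1+9/400) = 8567/10000 ≈ 0.856700
step 6 [3y] swap r/2=1716/53485: DF=(1 − 1716/53485·(0.955600+0.925000+0.914300+0.868500+0.856700))/(1+1716/53485) = 2071/2500 ≈ 0.828400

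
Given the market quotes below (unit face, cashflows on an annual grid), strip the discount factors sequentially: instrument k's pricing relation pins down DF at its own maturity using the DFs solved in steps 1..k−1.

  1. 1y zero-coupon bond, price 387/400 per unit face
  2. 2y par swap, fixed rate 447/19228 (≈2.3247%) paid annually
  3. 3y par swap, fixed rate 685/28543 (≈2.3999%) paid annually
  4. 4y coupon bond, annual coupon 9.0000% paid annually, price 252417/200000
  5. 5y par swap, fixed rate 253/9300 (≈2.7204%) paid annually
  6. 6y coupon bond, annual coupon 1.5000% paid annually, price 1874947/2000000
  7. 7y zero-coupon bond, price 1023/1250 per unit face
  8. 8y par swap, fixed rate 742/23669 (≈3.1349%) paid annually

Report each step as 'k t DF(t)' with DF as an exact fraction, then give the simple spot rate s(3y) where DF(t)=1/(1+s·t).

step 1 [1y] zero: DF = P = 387/400 ≈ 0.967500
step 2 [2y] swap r/1=447/19228: DF=(1 − 447/19228·(0.967500))/(1+447/19228) = 9553/10000 ≈ 0.955300
step 3 [3y] swap r/1=685/28543: DF=(1 − 685/28543·(0.967500+0.955300))/(1+685/28543) = 1863/2000 ≈ 0.931500
step 4 [4y] bond c/1=9/100: DF=(252417/200000 − 9/100·(0.967500+0.955300+0.931500))/(1+9/100) = 4611/5000 ≈ 0.922200
step 5 [5y] swap r/1=253/9300: DF=(1 − 253/9300·(0.967500+0.955300+0.931500+0.922200))/(1+253/9300) = 1747/2000 ≈ 0.873500
step 6 [6y] bond c/1=3/200: DF=(1874947/2000000 − 3/200·(0.967500+0.955300+0.931500+0.922200+0.873500))/(1+3/200) = 8549/10000 ≈ 0.854900
step 7 [7y] zero: DF = P = 1023/1250 ≈ 0.818400
step 8 [8y] swap r/1=742/23669: DF=(1 − 742/23669·(0.967500+0.955300+0.931500+0.922200+0.873500+0.854900+0.818400))/(1+742/23669) = 3887/5000 ≈ 0.777400

1 1 387/400
2 2 9553/10000
3 3 1863/2000
4 4 4611/5000
5 5 1747/2000
6 6 8549/10000
7 7 1023/1250
8 8 3887/5000
s(3y) = (1/(1863/2000) − 1)/(3) = 137/5589 ≈ 2.4512%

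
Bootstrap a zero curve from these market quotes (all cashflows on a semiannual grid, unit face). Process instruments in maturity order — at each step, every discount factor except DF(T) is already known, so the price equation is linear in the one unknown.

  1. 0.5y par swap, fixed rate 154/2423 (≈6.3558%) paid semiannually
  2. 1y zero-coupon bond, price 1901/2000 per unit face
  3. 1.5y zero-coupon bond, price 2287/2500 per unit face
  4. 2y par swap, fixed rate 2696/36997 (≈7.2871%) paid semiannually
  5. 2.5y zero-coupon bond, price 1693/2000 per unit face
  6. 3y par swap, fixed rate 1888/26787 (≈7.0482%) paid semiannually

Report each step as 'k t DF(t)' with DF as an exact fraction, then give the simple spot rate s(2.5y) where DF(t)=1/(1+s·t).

step 1 [0.5y] swap r/2=77/2423: DF=(1 − 77/2423·(0))/(1+77/2423) = 2423/2500 ≈ 0.969200
step 2 [1y] zero: DF = P = 1901/2000 ≈ 0.950500
step 3 [1.5y] zero: DF = P = 2287/2500 ≈ 0.914800
step 4 [2y] swap r/2=1348/36997: DF=(1 − 1348/36997·(0.969200+0.950500+0.914800))/(1+1348/36997) = 2163/2500 ≈ 0.865200
step 5 [2.5y] zero: DF = P = 1693/2000 ≈ 0.846500
step 6 [3y] swap r/2=944/26787: DF=(1 − 944/26787·(0.969200+0.950500+0.914800+0.865200+0.846500))/(1+944/26787) = 507/625 ≈ 0.811200

1 1/2 2423/2500
2 1 1901/2000
3 3/2 2287/2500
4 2 2163/2500
5 5/2 1693/2000
6 3 507/625
s(2.5y) = (1/(1693/2000) − 1)/(5/2) = 614/8465 ≈ 7.2534%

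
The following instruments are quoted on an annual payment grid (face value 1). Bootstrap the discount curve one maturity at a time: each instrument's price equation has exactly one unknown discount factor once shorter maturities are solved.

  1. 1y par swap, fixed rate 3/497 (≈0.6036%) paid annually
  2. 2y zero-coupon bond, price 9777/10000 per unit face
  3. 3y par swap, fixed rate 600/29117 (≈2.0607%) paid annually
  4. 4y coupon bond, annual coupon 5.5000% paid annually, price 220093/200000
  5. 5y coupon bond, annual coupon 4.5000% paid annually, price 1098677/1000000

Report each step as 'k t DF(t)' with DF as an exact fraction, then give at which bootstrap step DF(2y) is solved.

1 1 497/500
2 2 9777/10000
3 3 47/50
4 4 8913/10000
5 5 2219/2500
DF(2y) is solved at step 2

step 1 [1y] swap r/1=3/497: DF=(1 − 3/497·(0))/(1+3/497) = 497/500 ≈ 0.994000
step 2 [2y] zero: DF = P = 9777/10000 ≈ 0.977700
step 3 [3y] swap r/1=600/29117: DF=(1 − 600/29117·(0.994000+0.977700))/(1+600/29117) = 47/50 ≈ 0.940000
step 4 [4y] bond c/1=11/200: DF=(220093/200000 − 11/200·(0.994000+0.977700+0.940000))/(1+11/200) = 8913/10000 ≈ 0.891300
step 5 [5y] bond c/1=9/200: DF=(1098677/1000000 − 9/200·(0.994000+0.977700+0.940000+0.891300))/(1+9/200) = 2219/2500 ≈ 0.887600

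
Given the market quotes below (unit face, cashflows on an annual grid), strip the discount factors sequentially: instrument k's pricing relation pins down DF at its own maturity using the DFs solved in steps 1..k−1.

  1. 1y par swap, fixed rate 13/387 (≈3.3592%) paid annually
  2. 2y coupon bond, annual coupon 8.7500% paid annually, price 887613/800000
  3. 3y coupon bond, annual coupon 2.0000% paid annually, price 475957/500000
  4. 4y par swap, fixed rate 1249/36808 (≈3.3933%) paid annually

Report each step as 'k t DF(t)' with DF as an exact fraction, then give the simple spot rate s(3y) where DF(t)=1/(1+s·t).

step 1 [1y] swap r/1=13/387: DF=(1 − 13/387·(0))/(1+13/387) = 387/400 ≈ 0.967500
step 2 [2y] bond c/1=7/80: DF=(887613/800000 − 7/80·(0.967500))/(1+7/80) = 589/625 ≈ 0.942400
step 3 [3y] bond c/1=1/50: DF=(475957/500000 − 1/50·(0.967500+0.942400))/(1+1/50) = 4479/5000 ≈ 0.895800
step 4 [4y] swap r/1=1249/36808: DF=(1 − 1249/36808·(0.967500+0.942400+0.895800))/(1+1249/36808) = 8751/10000 ≈ 0.875100

1 1 387/400
2 2 589/625
3 3 4479/5000
4 4 8751/10000
s(3y) = (1/(4479/5000) − 1)/(3) = 521/13437 ≈ 3.8774%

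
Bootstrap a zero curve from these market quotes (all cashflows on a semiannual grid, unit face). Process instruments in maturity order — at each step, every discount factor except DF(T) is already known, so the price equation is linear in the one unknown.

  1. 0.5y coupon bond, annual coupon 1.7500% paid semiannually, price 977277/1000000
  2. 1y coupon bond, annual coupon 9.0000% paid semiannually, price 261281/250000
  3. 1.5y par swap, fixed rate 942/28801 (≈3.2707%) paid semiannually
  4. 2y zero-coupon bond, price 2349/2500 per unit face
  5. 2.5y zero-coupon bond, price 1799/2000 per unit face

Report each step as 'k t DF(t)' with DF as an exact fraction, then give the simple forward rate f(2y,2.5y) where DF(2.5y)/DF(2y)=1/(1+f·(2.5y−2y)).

step 1 [0.5y] bond c/2=7/800: DF=(977277/1000000 − 7/800·(0))/(1+7/800) = 1211/1250 ≈ 0.968800
step 2 [1y] bond c/2=9/200: DF=(261281/250000 − 9/200·(0.968800))/(1+9/200) = 599/625 ≈ 0.958400
step 3 [1.5y] swap r/2=471/28801: DF=(1 − 471/28801·(0.968800+0.958400))/(1+471/28801) = 9529/10000 ≈ 0.952900
step 4 [2y] zero: DF = P = 2349/2500 ≈ 0.939600
step 5 [2.5y] zero: DF = P = 1799/2000 ≈ 0.899500

1 1/2 1211/1250
2 1 599/625
3 3/2 9529/10000
4 2 2349/2500
5 5/2 1799/2000
f(2y,2.5y) = ((2349/2500)/(1799/2000) − 1)/(1/2) = 802/8995 ≈ 8.9161%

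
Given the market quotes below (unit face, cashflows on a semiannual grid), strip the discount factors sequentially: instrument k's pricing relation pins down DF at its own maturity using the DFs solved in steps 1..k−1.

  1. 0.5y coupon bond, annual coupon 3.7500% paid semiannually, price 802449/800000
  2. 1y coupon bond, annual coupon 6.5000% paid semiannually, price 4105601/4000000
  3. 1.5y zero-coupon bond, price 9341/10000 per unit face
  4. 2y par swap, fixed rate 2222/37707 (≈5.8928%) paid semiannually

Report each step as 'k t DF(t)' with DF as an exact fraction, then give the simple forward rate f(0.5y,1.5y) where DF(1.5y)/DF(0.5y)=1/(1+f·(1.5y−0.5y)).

step 1 [0.5y] bond c/2=3/160: DF=(802449/800000 − 3/160·(0))/(1+3/160) = 4923/5000 ≈ 0.984600
step 2 [1y] bond c/2=13/400: DF=(4105601/4000000 − 13/400·(0.984600))/(1+13/400) = 9631/10000 ≈ 0.963100
step 3 [1.5y] zero: DF = P = 9341/10000 ≈ 0.934100
step 4 [2y] swap r/2=1111/37707: DF=(1 − 1111/37707·(0.984600+0.963100+0.934100))/(1+1111/37707) = 8889/10000 ≈ 0.888900

1 1/2 4923/5000
2 1 9631/10000
3 3/2 9341/10000
4 2 8889/10000
f(0.5y,1.5y) = ((4923/5000)/(9341/10000) − 1)/(1) = 505/9341 ≈ 5.4063%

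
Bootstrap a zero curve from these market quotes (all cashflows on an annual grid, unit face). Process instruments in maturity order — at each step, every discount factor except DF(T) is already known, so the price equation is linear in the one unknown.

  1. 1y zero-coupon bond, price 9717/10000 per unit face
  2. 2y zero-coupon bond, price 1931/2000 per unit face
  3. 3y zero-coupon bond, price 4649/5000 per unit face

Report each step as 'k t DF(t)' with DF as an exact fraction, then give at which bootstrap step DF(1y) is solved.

1 1 9717/10000
2 2 1931/2000
3 3 4649/5000
DF(1y) is solved at step 1

step 1 [1y] zero: DF = P = 9717/10000 ≈ 0.971700
step 2 [2y] zero: DF = P = 1931/2000 ≈ 0.965500
step 3 [3y] zero: DF = P = 4649/5000 ≈ 0.929800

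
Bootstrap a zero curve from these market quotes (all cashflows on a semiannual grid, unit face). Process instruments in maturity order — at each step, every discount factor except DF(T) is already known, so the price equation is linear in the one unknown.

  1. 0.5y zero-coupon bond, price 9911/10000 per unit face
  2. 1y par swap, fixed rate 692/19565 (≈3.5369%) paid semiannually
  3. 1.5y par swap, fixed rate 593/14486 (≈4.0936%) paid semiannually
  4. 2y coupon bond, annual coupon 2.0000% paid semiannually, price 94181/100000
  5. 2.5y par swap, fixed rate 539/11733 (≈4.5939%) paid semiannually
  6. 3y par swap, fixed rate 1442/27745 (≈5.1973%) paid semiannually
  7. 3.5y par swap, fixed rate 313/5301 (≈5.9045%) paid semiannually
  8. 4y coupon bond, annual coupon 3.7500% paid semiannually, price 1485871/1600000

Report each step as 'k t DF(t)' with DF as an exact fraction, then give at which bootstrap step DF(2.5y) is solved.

1 1/2 9911/10000
2 1 4827/5000
3 3/2 9407/10000
4 2 4519/5000
5 5/2 4461/5000
6 3 4279/5000
7 7/2 4061/5000
8 4 1589/2000
DF(2.5y) is solved at step 5

step 1 [0.5y] zero: DF = P = 9911/10000 ≈ 0.991100
step 2 [1y] swap r/2=346/19565: DF=(1 − 346/19565·(0.991100))/(1+346/19565) = 4827/5000 ≈ 0.965400
step 3 [1.5y] swap r/2=593/28972: DF=(1 − 593/28972·(0.991100+0.965400))/(1+593/28972) = 9407/10000 ≈ 0.940700
step 4 [2y] bond c/2=1/100: DF=(94181/100000 − 1/100·(0.991100+0.965400+0.940700))/(1+1/100) = 4519/5000 ≈ 0.903800
step 5 [2.5y] swap r/2=539/23466: DF=(1 − 539/23466·(0.991100+0.965400+0.940700+0.903800))/(1+539/23466) = 4461/5000 ≈ 0.892200
step 6 [3y] swap r/2=721/27745: DF=(1 − 721/27745·(0.991100+0.965400+0.940700+0.903800+0.892200))/(1+721/27745) = 4279/5000 ≈ 0.855800
step 7 [3.5y] swap r/2=313/10602: DF=(1 − 313/10602·(0.991100+0.965400+0.940700+0.903800+0.892200+0.855800))/(1+313/10602) = 4061/5000 ≈ 0.812200
step 8 [4y] bond c/2=3/160: DF=(1485871/1600000 − 3/160·(0.991100+0.965400+0.940700+0.903800+0.892200+0.855800+0.812200))/(1+3/160) = 1589/2000 ≈ 0.794500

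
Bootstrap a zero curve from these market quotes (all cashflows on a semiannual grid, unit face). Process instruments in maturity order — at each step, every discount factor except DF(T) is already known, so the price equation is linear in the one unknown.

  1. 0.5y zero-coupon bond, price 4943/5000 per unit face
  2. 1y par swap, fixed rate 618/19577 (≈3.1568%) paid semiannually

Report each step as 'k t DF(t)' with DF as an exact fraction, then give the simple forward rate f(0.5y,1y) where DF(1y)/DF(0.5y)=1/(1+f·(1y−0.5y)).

1 1/2 4943/5000
2 1 9691/10000
f(0.5y,1y) = ((4943/5000)/(9691/10000) − 1)/(1/2) = 390/9691 ≈ 4.0244%

step 1 [0.5y] zero: DF = P = 4943/5000 ≈ 0.988600
step 2 [1y] swap r/2=309/19577: DF=(1 − 309/19577·(0.988600))/(1+309/19577) = 9691/10000 ≈ 0.969100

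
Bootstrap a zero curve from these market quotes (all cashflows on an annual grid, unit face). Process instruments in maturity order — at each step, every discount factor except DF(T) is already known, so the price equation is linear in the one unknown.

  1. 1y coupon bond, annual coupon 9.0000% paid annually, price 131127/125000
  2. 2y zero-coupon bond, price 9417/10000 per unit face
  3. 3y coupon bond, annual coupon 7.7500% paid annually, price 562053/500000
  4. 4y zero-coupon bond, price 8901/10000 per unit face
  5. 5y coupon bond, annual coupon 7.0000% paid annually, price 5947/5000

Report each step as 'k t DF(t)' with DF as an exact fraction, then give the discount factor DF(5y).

step 1 [1y] bond c/1=9/100: DF=(131127/125000 − 9/100·(0))/(1+9/100) = 1203/1250 ≈ 0.962400
step 2 [2y] zero: DF = P = 9417/10000 ≈ 0.941700
step 3 [3y] bond c/1=31/400: DF=(562053/500000 − 31/400·(0.962400+0.941700))/(1+31/400) = 9063/10000 ≈ 0.906300
step 4 [4y] zero: DF = P = 8901/10000 ≈ 0.890100
step 5 [5y] bond c/1=7/100: DF=(5947/5000 − 7/100·(0.962400+0.941700+0.906300+0.890100))/(1+7/100) = 1739/2000 ≈ 0.869500

1 1 1203/1250
2 2 9417/10000
3 3 9063/10000
4 4 8901/10000
5 5 1739/2000
DF(5y) = 1739/2000 ≈ 0.869500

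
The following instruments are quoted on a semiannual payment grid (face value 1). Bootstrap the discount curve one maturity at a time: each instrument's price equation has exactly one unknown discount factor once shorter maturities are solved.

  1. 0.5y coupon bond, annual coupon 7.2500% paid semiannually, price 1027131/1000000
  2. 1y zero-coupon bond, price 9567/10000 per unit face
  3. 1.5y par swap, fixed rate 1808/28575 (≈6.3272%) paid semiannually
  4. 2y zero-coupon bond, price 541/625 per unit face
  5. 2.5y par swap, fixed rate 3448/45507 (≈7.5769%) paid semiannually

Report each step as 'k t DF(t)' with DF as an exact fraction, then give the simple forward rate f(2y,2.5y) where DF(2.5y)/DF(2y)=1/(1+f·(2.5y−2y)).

step 1 [0.5y] bond c/2=29/800: DF=(1027131/1000000 − 29/800·(0))/(1+29/800) = 1239/1250 ≈ 0.991200
step 2 [1y] zero: DF = P = 9567/10000 ≈ 0.956700
step 3 [1.5y] swap r/2=904/28575: DF=(1 − 904/28575·(0.991200+0.956700))/(1+904/28575) = 1137/1250 ≈ 0.909600
step 4 [2y] zero: DF = P = 541/625 ≈ 0.865600
step 5 [2.5y] swap r/2=1724/45507: DF=(1 − 1724/45507·(0.991200+0.956700+0.909600+0.865600))/(1+1724/45507) = 2069/2500 ≈ 0.827600

1 1/2 1239/1250
2 1 9567/10000
3 3/2 1137/1250
4 2 541/625
5 5/2 2069/2500
f(2y,2.5y) = ((541/625)/(2069/2500) − 1)/(1/2) = 190/2069 ≈ 9.1832%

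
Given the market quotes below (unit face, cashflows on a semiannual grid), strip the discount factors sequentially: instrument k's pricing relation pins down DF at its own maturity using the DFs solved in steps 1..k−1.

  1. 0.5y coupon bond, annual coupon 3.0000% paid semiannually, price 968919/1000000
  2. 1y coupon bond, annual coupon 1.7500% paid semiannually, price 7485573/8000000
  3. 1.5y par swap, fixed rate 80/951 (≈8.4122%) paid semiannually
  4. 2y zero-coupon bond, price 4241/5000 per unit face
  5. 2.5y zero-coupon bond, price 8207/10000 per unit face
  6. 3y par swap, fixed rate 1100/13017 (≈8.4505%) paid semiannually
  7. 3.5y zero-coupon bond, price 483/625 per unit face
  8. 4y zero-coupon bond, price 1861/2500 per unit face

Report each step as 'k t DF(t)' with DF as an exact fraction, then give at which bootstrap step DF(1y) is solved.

step 1 [0.5y] bond c/2=3/200: DF=(968919/1000000 − 3/200·(0))/(1+3/200) = 4773/5000 ≈ 0.954600
step 2 [1y] bond c/2=7/800: DF=(7485573/8000000 − 7/800·(0.954600))/(1+7/800) = 9193/10000 ≈ 0.919300
step 3 [1.5y] swap r/2=40/951: DF=(1 − 40/951·(0.954600+0.919300))/(1+40/951) = 221/250 ≈ 0.884000
step 4 [2y] zero: DF = P = 4241/5000 ≈ 0.848200
step 5 [2.5y] zero: DF = P = 8207/10000 ≈ 0.820700
step 6 [3y] swap r/2=550/13017: DF=(1 − 550/13017·(0.954600+0.919300+0.884000+0.848200+0.820700))/(1+550/13017) = 39/50 ≈ 0.780000
step 7 [3.5y] zero: DF = P = 483/625 ≈ 0.772800
step 8 [4y] zero: DF = P = 1861/2500 ≈ 0.744400

1 1/2 4773/5000
2 1 9193/10000
3 3/2 221/250
4 2 4241/5000
5 5/2 8207/10000
6 3 39/50
7 7/2 483/625
8 4 1861/2500
DF(1y) is solved at step 2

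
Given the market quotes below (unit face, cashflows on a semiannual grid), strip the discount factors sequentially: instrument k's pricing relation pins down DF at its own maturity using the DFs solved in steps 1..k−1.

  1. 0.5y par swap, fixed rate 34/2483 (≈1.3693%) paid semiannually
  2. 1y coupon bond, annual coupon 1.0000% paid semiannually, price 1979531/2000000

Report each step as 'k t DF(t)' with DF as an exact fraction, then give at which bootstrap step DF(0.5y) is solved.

1 1/2 2483/2500
2 1 9799/10000
DF(0.5y) is solved at step 1

step 1 [0.5y] swap r/2=17/2483: DF=(1 − 17/2483·(0))/(1+17/2483) = 2483/2500 ≈ 0.993200
step 2 [1y] bond c/2=1/200: DF=(1979531/2000000 − 1/200·(0.993200))/(1+1/200) = 9799/10000 ≈ 0.979900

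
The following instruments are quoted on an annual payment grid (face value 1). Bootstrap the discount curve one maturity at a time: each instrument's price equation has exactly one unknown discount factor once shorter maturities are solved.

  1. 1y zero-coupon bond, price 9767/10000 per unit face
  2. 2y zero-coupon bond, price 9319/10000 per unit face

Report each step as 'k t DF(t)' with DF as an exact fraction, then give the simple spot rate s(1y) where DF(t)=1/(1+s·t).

step 1 [1y] zero: DF = P = 9767/10000 ≈ 0.976700
step 2 [2y] zero: DF = P = 9319/10000 ≈ 0.931900

1 1 9767/10000
2 2 9319/10000
s(1y) = (1/(9767/10000) − 1)/(1) = 233/9767 ≈ 2.3856%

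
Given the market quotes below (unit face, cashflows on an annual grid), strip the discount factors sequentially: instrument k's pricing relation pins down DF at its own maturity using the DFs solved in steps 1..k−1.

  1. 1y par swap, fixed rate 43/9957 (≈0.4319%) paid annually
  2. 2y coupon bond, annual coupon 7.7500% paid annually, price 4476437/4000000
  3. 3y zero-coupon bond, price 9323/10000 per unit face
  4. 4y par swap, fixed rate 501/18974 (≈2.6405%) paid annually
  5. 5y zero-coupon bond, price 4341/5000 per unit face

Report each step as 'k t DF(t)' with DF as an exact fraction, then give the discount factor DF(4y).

1 1 9957/10000
2 2 967/1000
3 3 9323/10000
4 4 4499/5000
5 5 4341/5000
DF(4y) = 4499/5000 ≈ 0.899800

step 1 [1y] swap r/1=43/9957: DF=(1 − 43/9957·(0))/(1+43/9957) = 9957/10000 ≈ 0.995700
step 2 [2y] bond c/1=31/400: DF=(4476437/4000000 − 31/400·(0.995700))/(1+31/400) = 967/1000 ≈ 0.967000
step 3 [3y] zero: DF = P = 9323/10000 ≈ 0.932300
step 4 [4y] swap r/1=501/18974: DF=(1 − 501/18974·(0.995700+0.967000+0.932300))/(1+501/18974) = 4499/5000 ≈ 0.899800
step 5 [5y] zero: DF = P = 4341/5000 ≈ 0.868200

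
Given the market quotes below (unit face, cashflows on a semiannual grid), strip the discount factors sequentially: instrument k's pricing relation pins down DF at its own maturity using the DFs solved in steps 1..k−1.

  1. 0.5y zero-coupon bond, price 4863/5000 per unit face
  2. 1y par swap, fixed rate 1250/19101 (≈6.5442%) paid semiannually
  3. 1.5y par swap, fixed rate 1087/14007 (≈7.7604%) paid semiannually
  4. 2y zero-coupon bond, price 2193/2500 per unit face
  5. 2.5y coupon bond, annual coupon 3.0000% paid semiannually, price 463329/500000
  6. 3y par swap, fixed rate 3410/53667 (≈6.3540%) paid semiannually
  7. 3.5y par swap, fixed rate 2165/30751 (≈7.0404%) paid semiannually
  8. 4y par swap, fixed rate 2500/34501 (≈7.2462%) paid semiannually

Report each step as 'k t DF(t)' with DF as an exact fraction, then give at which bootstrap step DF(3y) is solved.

1 1/2 4863/5000
2 1 15/16
3 3/2 8913/10000
4 2 2193/2500
5 5/2 4293/5000
6 3 1659/2000
7 7/2 1567/2000
8 4 3/4
DF(3y) is solved at step 6

step 1 [0.5y] zero: DF = P = 4863/5000 ≈ 0.972600
step 2 [1y] swap r/2=625/19101: DF=(1 − 625/19101·(0.972600))/(1+625/19101) = 15/16 ≈ 0.937500
step 3 [1.5y] swap r/2=1087/28014: DF=(1 − 1087/28014·(0.972600+0.937500))/(1+1087/28014) = 8913/10000 ≈ 0.891300
step 4 [2y] zero: DF = P = 2193/2500 ≈ 0.877200
step 5 [2.5y] bond c/2=3/200: DF=(463329/500000 − 3/200·(0.972600+0.937500+0.891300+0.877200))/(1+3/200) = 4293/5000 ≈ 0.858600
step 6 [3y] swap r/2=1705/53667: DF=(1 − 1705/53667·(0.972600+0.937500+0.891300+0.877200+0.858600))/(1+1705/53667) = 1659/2000 ≈ 0.829500
step 7 [3.5y] swap r/2=2165/61502: DF=(1 − 2165/61502·(0.972600+0.937500+0.891300+0.877200+0.858600+0.829500))/(1+2165/61502) = 1567/2000 ≈ 0.783500
step 8 [4y] swap r/2=1250/34501: DF=(1 − 1250/34501·(0.972600+0.937500+0.891300+0.877200+0.858600+0.829500+0.783500))/(1+1250/34501) = 3/4 ≈ 0.750000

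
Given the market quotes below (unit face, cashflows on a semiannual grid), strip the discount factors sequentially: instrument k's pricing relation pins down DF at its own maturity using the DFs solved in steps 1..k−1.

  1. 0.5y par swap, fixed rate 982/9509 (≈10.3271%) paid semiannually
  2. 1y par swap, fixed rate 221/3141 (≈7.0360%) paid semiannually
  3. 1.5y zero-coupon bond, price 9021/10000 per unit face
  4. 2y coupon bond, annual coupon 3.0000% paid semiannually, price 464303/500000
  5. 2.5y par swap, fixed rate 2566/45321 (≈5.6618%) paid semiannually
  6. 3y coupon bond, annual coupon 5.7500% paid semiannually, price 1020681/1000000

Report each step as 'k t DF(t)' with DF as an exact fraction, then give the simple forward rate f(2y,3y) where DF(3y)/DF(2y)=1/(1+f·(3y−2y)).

step 1 [0.5y] swap r/2=491/9509: DF=(1 − 491/9509·(0))/(1+491/9509) = 9509/10000 ≈ 0.950900
step 2 [1y] swap r/2=221/6282: DF=(1 − 221/6282·(0.950900))/(1+221/6282) = 9337/10000 ≈ 0.933700
step 3 [1.5y] zero: DF = P = 9021/10000 ≈ 0.902100
step 4 [2y] bond c/2=3/200: DF=(464303/500000 − 3/200·(0.950900+0.933700+0.902100))/(1+3/200) = 8737/10000 ≈ 0.873700
step 5 [2.5y] swap r/2=1283/45321: DF=(1 − 1283/45321·(0.950900+0.933700+0.902100+0.873700))/(1+1283/45321) = 8717/10000 ≈ 0.871700
step 6 [3y] bond c/2=23/800: DF=(1020681/1000000 − 23/800·(0.950900+0.933700+0.902100+0.873700+0.871700))/(1+23/800) = 1731/2000 ≈ 0.865500

1 1/2 9509/10000
2 1 9337/10000
3 3/2 9021/10000
4 2 8737/10000
5 5/2 8717/10000
6 3 1731/2000
f(2y,3y) = ((8737/10000)/(1731/2000) − 1)/(1) = 82/8655 ≈ 0.9474%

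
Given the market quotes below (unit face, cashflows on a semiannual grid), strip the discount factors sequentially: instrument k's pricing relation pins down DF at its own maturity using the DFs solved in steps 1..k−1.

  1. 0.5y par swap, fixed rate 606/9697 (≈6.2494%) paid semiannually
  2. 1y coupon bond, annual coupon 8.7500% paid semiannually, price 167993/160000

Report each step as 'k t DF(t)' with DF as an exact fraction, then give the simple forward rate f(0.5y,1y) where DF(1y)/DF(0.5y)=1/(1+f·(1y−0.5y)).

1 1/2 9697/10000
2 1 9653/10000
f(0.5y,1y) = ((9697/10000)/(9653/10000) − 1)/(1/2) = 88/9653 ≈ 0.9116%

step 1 [0.5y] swap r/2=303/9697: DF=(1 − 303/9697·(0))/(1+303/9697) = 9697/10000 ≈ 0.969700
step 2 [1y] bond c/2=7/160: DF=(167993/160000 − 7/160·(0.969700))/(1+7/160) = 9653/10000 ≈ 0.965300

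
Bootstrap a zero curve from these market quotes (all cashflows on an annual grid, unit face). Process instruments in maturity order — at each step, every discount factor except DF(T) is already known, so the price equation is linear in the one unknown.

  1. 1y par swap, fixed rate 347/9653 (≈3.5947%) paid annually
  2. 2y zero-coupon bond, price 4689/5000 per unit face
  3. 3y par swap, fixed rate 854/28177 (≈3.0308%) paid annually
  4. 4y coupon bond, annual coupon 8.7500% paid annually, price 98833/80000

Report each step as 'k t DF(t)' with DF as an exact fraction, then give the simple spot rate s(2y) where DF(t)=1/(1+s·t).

step 1 [1y] swap r/1=347/9653: DF=(1 − 347/9653·(0))/(1+347/9653) = 9653/10000 ≈ 0.965300
step 2 [2y] zero: DF = P = 4689/5000 ≈ 0.937800
step 3 [3y] swap r/1=854/28177: DF=(1 − 854/28177·(0.965300+0.937800))/(1+854/28177) = 4573/5000 ≈ 0.914600
step 4 [4y] bond c/1=7/80: DF=(98833/80000 − 7/80·(0.965300+0.937800+0.914600))/(1+7/80) = 9093/10000 ≈ 0.909300

1 1 9653/10000
2 2 4689/5000
3 3 4573/5000
4 4 9093/10000
s(2y) = (1/(4689/5000) − 1)/(2) = 311/9378 ≈ 3.3163%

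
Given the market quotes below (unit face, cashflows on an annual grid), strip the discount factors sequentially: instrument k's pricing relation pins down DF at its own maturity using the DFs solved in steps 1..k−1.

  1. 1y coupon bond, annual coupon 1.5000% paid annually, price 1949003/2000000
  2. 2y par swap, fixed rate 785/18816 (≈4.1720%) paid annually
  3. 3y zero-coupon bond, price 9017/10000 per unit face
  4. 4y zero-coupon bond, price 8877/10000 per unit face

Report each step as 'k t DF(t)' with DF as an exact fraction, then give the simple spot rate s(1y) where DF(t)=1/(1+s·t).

1 1 9601/10000
2 2 1843/2000
3 3 9017/10000
4 4 8877/10000
s(1y) = (1/(9601/10000) − 1)/(1) = 399/9601 ≈ 4.1558%

step 1 [1y] bond c/1=3/200: DF=(1949003/2000000 − 3/200·(0))/(1+3/200) = 9601/10000 ≈ 0.960100
step 2 [2y] swap r/1=785/18816: DF=(1 − 785/18816·(0.960100))/(1+785/18816) = 1843/2000 ≈ 0.921500
step 3 [3y] zero: DF = P = 9017/10000 ≈ 0.901700
step 4 [4y] zero: DF = P = 8877/10000 ≈ 0.887700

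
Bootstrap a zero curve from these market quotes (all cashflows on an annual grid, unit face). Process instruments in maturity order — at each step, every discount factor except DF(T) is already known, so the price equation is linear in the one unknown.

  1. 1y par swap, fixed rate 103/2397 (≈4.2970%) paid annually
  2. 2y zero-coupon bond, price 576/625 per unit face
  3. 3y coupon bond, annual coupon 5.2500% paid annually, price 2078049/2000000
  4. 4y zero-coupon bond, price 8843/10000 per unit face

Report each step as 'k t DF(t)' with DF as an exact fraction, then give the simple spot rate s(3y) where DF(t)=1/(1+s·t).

step 1 [1y] swap r/1=103/2397: DF=(1 − 103/2397·(0))/(1+103/2397) = 2397/2500 ≈ 0.958800
step 2 [2y] zero: DF = P = 576/625 ≈ 0.921600
step 3 [3y] bond c/1=21/400: DF=(2078049/2000000 − 21/400·(0.958800+0.921600))/(1+21/400) = 4467/5000 ≈ 0.893400
step 4 [4y] zero: DF = P = 8843/10000 ≈ 0.884300

1 1 2397/2500
2 2 576/625
3 3 4467/5000
4 4 8843/10000
s(3y) = (1/(4467/5000) − 1)/(3) = 533/13401 ≈ 3.9773%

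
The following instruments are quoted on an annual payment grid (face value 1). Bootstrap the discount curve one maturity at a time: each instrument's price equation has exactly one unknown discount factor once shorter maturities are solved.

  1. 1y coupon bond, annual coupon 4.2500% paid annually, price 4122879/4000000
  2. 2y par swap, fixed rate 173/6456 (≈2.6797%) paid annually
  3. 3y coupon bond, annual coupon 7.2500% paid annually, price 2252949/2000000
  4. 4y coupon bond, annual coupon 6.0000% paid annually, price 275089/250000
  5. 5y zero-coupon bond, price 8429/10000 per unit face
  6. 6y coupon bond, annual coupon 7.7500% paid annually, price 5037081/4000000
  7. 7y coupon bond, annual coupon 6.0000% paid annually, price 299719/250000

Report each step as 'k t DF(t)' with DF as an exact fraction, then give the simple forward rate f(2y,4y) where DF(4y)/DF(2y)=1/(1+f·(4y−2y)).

1 1 9887/10000
2 2 9481/10000
3 3 4597/5000
4 4 2191/2500
5 5 8429/10000
6 6 2099/2500
7 7 1649/2000
f(2y,4y) = ((9481/10000)/(2191/2500) − 1)/(2) = 717/17528 ≈ 4.0906%

step 1 [1y] bond c/1=17/400: DF=(4122879/4000000 − 17/400·(0))/(1+17/400) = 9887/10000 ≈ 0.988700
step 2 [2y] swap r/1=173/6456: DF=(1 − 173/6456·(0.988700))/(1+173/6456) = 9481/10000 ≈ 0.948100
step 3 [3y] bond c/1=29/400: DF=(2252949/2000000 − 29/400·(0.988700+0.948100))/(1+29/400) = 4597/5000 ≈ 0.919400
step 4 [4y] bond c/1=3/50: DF=(275089/250000 − 3/50·(0.988700+0.948100+0.919400))/(1+3/50) = 2191/2500 ≈ 0.876400
step 5 [5y] zero: DF = P = 8429/10000 ≈ 0.842900
step 6 [6y] bond c/1=31/400: DF=(5037081/4000000 − 31/400·(0.988700+0.948100+0.919400+0.876400+0.842900))/(1+31/400) = 2099/2500 ≈ 0.839600
step 7 [7y] bond c/1=3/50: DF=(299719/250000 − 3/50·(0.988700+0.948100+0.919400+0.876400+0.842900+0.839600))/(1+3/50) = 1649/2000 ≈ 0.824500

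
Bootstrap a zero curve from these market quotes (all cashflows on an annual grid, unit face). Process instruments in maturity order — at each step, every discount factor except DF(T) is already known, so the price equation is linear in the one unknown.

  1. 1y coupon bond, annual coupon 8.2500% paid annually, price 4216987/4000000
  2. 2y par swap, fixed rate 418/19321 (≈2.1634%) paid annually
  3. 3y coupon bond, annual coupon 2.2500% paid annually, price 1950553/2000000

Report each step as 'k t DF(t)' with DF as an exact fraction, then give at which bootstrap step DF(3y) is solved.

1 1 9739/10000
2 2 4791/5000
3 3 9113/10000
DF(3y) is solved at step 3

step 1 [1y] bond c/1=33/400: DF=(4216987/4000000 − 33/400·(0))/(1+33/400) = 9739/10000 ≈ 0.973900
step 2 [2y] swap r/1=418/19321: DF=(1 − 418/19321·(0.973900))/(1+418/19321) = 4791/5000 ≈ 0.958200
step 3 [3y] bond c/1=9/400: DF=(1950553/2000000 − 9/400·(0.973900+0.958200))/(1+9/400) = 9113/10000 ≈ 0.911300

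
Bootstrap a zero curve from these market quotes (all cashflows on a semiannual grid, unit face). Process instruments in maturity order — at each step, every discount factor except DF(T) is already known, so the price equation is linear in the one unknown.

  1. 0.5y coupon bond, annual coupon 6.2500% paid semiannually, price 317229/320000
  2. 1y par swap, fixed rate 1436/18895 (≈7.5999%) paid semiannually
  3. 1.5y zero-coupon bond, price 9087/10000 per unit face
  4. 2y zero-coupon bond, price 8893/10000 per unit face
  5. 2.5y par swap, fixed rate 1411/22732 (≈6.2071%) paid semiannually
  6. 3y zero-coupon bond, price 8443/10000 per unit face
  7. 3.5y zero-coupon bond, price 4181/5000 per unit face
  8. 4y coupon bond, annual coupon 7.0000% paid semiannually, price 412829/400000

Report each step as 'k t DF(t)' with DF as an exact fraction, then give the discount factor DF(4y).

step 1 [0.5y] bond c/2=1/32: DF=(317229/320000 − 1/32·(0))/(1+1/32) = 9613/10000 ≈ 0.961300
step 2 [1y] swap r/2=718/18895: DF=(1 − 718/18895·(0.961300))/(1+718/18895) = 4641/5000 ≈ 0.928200
step 3 [1.5y] zero: DF = P = 9087/10000 ≈ 0.908700
step 4 [2y] zero: DF = P = 8893/10000 ≈ 0.889300
step 5 [2.5y] swap r/2=1411/45464: DF=(1 − 1411/45464·(0.961300+0.928200+0.908700+0.889300))/(1+1411/45464) = 8589/10000 ≈ 0.858900
step 6 [3y] zero: DF = P = 8443/10000 ≈ 0.844300
step 7 [3.5y] zero: DF = P = 4181/5000 ≈ 0.836200
step 8 [4y] bond c/2=7/200: DF=(412829/400000 − 7/200·(0.961300+0.928200+0.908700+0.889300+0.858900+0.844300+0.836200))/(1+7/200) = 3933/5000 ≈ 0.786600

1 1/2 9613/10000
2 1 4641/5000
3 3/2 9087/10000
4 2 8893/10000
5 5/2 8589/10000
6 3 8443/10000
7 7/2 4181/5000
8 4 3933/5000
DF(4y) = 3933/5000 ≈ 0.786600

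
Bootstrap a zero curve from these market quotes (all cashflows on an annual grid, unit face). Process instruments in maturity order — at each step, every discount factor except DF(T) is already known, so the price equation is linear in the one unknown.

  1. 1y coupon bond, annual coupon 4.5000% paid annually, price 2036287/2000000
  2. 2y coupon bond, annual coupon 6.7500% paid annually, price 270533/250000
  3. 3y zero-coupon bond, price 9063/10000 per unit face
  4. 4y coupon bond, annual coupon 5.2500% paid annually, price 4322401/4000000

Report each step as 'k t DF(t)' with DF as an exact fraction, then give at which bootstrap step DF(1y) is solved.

step 1 [1y] bond c/1=9/200: DF=(2036287/2000000 − 9/200·(0))/(1+9/200) = 9743/10000 ≈ 0.974300
step 2 [2y] bond c/1=27/400: DF=(270533/250000 − 27/400·(0.974300))/(1+27/400) = 9521/10000 ≈ 0.952100
step 3 [3y] zero: DF = P = 9063/10000 ≈ 0.906300
step 4 [4y] bond c/1=21/400: DF=(4322401/4000000 − 21/400·(0.974300+0.952100+0.906300))/(1+21/400) = 4427/5000 ≈ 0.885400

1 1 9743/10000
2 2 9521/10000
3 3 9063/10000
4 4 4427/5000
DF(1y) is solved at step 1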